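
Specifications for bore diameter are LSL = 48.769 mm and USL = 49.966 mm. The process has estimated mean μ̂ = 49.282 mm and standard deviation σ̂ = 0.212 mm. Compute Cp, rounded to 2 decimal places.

0.94

Cp = (USL − LSL) / (6σ̂) = (49.966 − 48.769) / (6 × 0.212) = 1.1970 / 1.2720 = 0.9410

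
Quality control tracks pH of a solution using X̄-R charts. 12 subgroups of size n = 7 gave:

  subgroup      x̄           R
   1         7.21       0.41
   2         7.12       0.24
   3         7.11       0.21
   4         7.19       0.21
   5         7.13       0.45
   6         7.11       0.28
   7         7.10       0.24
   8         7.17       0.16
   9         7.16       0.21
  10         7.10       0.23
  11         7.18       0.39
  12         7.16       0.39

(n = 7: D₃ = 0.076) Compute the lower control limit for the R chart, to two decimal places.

R̄ = (0.41 + 0.24 + 0.21 + 0.21 + 0.45 + 0.28 + 0.24 + 0.16 + 0.21 + 0.23 + 0.39 + 0.39) / 12 = 3.4200 / 12 = 0.2850
LCL_R = D₃·R̄ = 0.076 × 0.2850 = 0.0217

0.02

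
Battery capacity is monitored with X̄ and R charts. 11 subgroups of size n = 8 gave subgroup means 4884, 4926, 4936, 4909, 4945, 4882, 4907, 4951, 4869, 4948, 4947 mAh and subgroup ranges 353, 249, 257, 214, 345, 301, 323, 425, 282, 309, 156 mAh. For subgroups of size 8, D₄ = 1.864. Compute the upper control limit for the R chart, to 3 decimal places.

544.627

R̄ = (353 + 249 + 257 + 214 + 345 + 301 + 323 + 425 + 282 + 309 + 156) / 11 = 3214.0000 / 11 = 292.1818
UCL_R = D₄·R̄ = 1.864 × 292.1818 = 544.6269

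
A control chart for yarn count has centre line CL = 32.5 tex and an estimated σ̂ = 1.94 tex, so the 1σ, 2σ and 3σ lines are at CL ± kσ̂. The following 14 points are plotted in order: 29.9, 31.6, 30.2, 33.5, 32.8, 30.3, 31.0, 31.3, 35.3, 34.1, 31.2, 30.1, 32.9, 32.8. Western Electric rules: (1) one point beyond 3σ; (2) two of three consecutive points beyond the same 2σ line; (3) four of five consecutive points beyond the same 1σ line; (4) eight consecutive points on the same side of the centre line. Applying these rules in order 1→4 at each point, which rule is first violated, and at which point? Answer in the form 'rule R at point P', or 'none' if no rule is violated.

none

Zone of each point (C = within 1σ̂, B = 1σ̂–2σ̂, A = 2σ̂–3σ̂, * = beyond 3σ̂; sign = side of CL): 1:-B, 2:-C, 3:-B, 4:+C, 5:+C, 6:-B, 7:-C, 8:-C, 9:+B, 10:+C, 11:-C, 12:-B, 13:+C, 14:+C
No rule fires across all 14 points.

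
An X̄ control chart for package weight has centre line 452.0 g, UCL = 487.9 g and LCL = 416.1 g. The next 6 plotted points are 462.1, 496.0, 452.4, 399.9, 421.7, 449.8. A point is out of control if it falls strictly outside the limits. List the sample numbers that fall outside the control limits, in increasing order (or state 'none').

2, 4

Compare each point to [416.1, 487.9]: sample 2 = 496.0 > UCL; sample 4 = 399.9 < LCL.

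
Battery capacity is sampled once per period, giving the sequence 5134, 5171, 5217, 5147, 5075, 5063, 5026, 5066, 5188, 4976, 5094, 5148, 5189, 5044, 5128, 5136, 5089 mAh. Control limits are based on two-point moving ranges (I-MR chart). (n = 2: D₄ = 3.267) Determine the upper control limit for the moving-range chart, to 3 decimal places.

Moving ranges: 37, 46, 70, 72, 12, 37, 40, 122, 212, 118, 54, 41, 145, 84, 8, 47; M̄R̄ = 1145.0000 / 16 = 71.5625
UCL_MR = D₄·M̄R̄ = 3.267 × 71.5625 = 233.7947

233.795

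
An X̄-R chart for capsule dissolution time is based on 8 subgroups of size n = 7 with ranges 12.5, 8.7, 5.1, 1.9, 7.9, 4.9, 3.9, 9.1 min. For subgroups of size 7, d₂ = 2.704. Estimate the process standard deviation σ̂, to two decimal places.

2.50

R̄ = (12.5 + 8.7 + 5.1 + 1.9 + 7.9 + 4.9 + 3.9 + 9.1) / 8 = 6.7500
σ̂ = R̄ / d₂ = 6.7500 / 2.704 = 2.4963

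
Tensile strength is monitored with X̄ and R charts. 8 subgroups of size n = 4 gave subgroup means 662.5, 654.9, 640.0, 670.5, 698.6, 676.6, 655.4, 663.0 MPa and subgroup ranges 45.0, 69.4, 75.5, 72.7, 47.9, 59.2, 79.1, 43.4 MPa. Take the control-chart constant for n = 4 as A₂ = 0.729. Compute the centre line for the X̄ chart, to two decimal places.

X̄̄ = (662.5 + 654.9 + 640.0 + 670.5 + 698.6 + 676.6 + 655.4 + 663.0) / 8 = 5321.5000 / 8 = 665.1875
CL = X̄̄ = 665.1875

665.19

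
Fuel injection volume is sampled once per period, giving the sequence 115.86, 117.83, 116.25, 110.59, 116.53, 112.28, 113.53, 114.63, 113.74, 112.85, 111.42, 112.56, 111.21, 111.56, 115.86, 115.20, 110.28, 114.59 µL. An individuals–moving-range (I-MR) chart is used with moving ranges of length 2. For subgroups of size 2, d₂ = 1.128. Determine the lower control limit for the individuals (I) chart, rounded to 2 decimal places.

X̄ = (115.86 + 117.83 + 116.25 + 110.59 + 116.53 + 112.28 + 113.53 + 114.63 + 113.74 + 112.85 + 111.42 + 112.56 + 111.21 + 111.56 + 115.86 + 115.20 + 110.28 + 114.59) / 18 = 113.7094
Moving ranges: 1.97, 1.58, 5.66, 5.94, 4.25, 1.25, 1.10, 0.89, 0.89, 1.43, 1.14, 1.35, 0.35, 4.30, 0.66, 4.92, 4.31; M̄R̄ = 41.9900 / 17 = 2.4700
LCL = X̄ − 3·M̄R̄/d₂ = 113.7094 − 3 × 2.4700 / 1.128 = 107.1403

107.14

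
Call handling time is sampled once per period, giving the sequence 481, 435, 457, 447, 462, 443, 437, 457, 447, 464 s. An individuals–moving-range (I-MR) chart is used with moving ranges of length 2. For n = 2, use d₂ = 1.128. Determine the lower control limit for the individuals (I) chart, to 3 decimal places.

X̄ = (481 + 435 + 457 + 447 + 462 + 443 + 437 + 457 + 447 + 464) / 10 = 453.0000
Moving ranges: 46, 22, 10, 15, 19, 6, 20, 10, 17; M̄R̄ = 165.0000 / 9 = 18.3333
LCL = X̄ − 3·M̄R̄/d₂ = 453.0000 − 3 × 18.3333 / 1.128 = 404.2411

404.241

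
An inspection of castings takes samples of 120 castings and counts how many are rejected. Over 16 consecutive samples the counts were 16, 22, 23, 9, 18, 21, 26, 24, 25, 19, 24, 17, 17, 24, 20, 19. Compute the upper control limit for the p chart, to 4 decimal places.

p̄ = Σdᵢ / (k·n) = 324 / (16 × 120) = 0.16875
UCL = p̄ + 3·√(p̄(1−p̄)/n) = 0.16875 + 3 × √(0.16875×0.83125/120) = 0.16875 + 3 × 0.03419 = 0.27132

0.2713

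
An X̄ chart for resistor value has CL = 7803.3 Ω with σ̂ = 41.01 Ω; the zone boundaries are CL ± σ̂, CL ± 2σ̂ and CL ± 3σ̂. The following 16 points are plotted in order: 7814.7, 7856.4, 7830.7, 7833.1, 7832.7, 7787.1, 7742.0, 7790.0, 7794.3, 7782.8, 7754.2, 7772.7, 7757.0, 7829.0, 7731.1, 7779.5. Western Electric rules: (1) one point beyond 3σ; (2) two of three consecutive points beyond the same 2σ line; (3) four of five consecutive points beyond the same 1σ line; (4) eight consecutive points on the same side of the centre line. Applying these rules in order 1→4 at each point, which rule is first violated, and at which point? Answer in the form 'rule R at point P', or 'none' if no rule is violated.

Zone of each point (C = within 1σ̂, B = 1σ̂–2σ̂, A = 2σ̂–3σ̂, * = beyond 3σ̂; sign = side of CL): 1:+C, 2:+B, 3:+C, 4:+C, 5:+C, 6:-C, 7:-B, 8:-C, 9:-C, 10:-C, 11:-B, 12:-C, 13:-B, 14:+C, 15:-B, 16:-C
Rule 4 (eight consecutive points on the same side of the centre line) is satisfied at point 13.

rule 4 at point 13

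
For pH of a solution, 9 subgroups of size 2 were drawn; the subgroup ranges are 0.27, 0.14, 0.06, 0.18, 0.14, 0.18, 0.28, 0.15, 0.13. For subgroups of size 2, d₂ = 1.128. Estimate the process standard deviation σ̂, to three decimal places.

0.151

R̄ = (0.27 + 0.14 + 0.06 + 0.18 + 0.14 + 0.18 + 0.28 + 0.15 + 0.13) / 9 = 0.1700
σ̂ = R̄ / d₂ = 0.1700 / 1.128 = 0.1507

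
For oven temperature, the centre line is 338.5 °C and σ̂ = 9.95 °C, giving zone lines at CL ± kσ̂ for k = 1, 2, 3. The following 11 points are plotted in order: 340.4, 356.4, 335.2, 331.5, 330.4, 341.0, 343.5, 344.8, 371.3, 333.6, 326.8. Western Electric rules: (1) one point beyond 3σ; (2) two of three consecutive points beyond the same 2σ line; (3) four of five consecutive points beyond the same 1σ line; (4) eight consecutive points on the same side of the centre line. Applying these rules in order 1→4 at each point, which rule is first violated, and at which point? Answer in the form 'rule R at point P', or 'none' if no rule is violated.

rule 1 at point 9

Zone of each point (C = within 1σ̂, B = 1σ̂–2σ̂, A = 2σ̂–3σ̂, * = beyond 3σ̂; sign = side of CL): 1:+C, 2:+B, 3:-C, 4:-C, 5:-C, 6:+C, 7:+C, 8:+C, 9:+*, 10:-C, 11:-B
Rule 1 (one point beyond the 3σ limits) is satisfied at point 9.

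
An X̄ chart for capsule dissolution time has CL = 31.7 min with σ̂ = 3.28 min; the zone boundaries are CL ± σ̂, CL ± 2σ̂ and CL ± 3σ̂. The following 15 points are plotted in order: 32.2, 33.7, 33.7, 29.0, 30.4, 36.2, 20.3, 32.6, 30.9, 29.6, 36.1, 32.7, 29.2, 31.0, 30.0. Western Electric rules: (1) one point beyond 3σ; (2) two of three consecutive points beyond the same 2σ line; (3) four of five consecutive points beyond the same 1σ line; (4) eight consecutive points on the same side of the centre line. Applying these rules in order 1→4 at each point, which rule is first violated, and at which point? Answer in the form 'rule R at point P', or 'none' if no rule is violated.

Zone of each point (C = within 1σ̂, B = 1σ̂–2σ̂, A = 2σ̂–3σ̂, * = beyond 3σ̂; sign = side of CL): 1:+C, 2:+C, 3:+C, 4:-C, 5:-C, 6:+B, 7:-*, 8:+C, 9:-C, 10:-C, 11:+B, 12:+C, 13:-C, 14:-C, 15:-C
Rule 1 (one point beyond the 3σ limits) is satisfied at point 7.

rule 1 at point 7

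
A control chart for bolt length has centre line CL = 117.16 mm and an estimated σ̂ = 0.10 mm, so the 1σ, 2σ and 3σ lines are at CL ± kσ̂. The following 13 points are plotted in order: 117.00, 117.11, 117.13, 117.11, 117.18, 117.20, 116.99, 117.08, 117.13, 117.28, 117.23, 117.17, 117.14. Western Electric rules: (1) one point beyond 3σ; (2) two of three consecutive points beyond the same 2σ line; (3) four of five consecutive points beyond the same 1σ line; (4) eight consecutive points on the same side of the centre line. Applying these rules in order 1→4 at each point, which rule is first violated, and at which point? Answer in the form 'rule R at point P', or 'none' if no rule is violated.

none

Zone of each point (C = within 1σ̂, B = 1σ̂–2σ̂, A = 2σ̂–3σ̂, * = beyond 3σ̂; sign = side of CL): 1:-B, 2:-C, 3:-C, 4:-C, 5:+C, 6:+C, 7:-B, 8:-C, 9:-C, 10:+B, 11:+C, 12:+C, 13:-C
No rule fires across all 13 points.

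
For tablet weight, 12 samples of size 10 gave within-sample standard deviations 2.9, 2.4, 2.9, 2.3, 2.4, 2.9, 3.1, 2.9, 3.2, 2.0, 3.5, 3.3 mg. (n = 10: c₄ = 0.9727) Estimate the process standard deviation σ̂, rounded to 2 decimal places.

s̄ = (2.9 + 2.4 + 2.9 + 2.3 + 2.4 + 2.9 + 3.1 + 2.9 + 3.2 + 2.0 + 3.5 + 3.3) / 12 = 2.8167
σ̂ = s̄ / c₄ = 2.8167 / 0.9727 = 2.8957

2.90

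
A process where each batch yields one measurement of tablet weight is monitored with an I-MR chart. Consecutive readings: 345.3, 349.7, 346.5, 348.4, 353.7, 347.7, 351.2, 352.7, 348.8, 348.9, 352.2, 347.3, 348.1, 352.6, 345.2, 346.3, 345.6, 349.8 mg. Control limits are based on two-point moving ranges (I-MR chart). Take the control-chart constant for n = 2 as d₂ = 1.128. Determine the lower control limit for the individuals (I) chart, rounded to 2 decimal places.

340.02

X̄ = (345.3 + 349.7 + 346.5 + 348.4 + 353.7 + 347.7 + 351.2 + 352.7 + 348.8 + 348.9 + 352.2 + 347.3 + 348.1 + 352.6 + 345.2 + 346.3 + 345.6 + 349.8) / 18 = 348.8889
Moving ranges: 4.4, 3.2, 1.9, 5.3, 6.0, 3.5, 1.5, 3.9, 0.1, 3.3, 4.9, 0.8, 4.5, 7.4, 1.1, 0.7, 4.2; M̄R̄ = 56.7000 / 17 = 3.3353
LCL = X̄ − 3·M̄R̄/d₂ = 348.8889 − 3 × 3.3353 / 1.128 = 340.0184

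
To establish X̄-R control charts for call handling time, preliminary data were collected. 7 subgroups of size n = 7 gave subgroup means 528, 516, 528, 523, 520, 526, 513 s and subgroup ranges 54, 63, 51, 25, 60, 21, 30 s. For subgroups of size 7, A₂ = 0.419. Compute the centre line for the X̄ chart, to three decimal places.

X̄̄ = (528 + 516 + 528 + 523 + 520 + 526 + 513) / 7 = 3654.0000 / 7 = 522.0000
CL = X̄̄ = 522.0000

522.000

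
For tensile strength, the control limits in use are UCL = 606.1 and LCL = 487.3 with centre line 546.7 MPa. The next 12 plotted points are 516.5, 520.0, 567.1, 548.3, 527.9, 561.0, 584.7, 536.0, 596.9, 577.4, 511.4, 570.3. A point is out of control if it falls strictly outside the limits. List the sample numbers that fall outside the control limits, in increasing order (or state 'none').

All 12 points lie within [487.3, 606.1].

none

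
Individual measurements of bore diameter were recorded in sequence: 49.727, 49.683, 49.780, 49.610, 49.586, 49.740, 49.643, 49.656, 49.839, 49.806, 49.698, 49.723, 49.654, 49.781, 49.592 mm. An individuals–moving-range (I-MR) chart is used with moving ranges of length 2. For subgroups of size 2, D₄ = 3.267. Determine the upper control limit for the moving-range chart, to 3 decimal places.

0.311

Moving ranges: 0.044, 0.097, 0.170, 0.024, 0.154, 0.097, 0.013, 0.183, 0.033, 0.108, 0.025, 0.069, 0.127, 0.189; M̄R̄ = 1.3330 / 14 = 0.0952
UCL_MR = D₄·M̄R̄ = 3.267 × 0.0952 = 0.3111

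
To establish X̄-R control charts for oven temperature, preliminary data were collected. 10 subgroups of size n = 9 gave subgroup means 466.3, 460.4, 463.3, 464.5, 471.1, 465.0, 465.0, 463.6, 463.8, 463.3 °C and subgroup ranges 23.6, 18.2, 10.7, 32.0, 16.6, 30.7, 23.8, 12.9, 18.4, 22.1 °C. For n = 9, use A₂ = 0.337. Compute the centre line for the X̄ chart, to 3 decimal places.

464.630

X̄̄ = (466.3 + 460.4 + 463.3 + 464.5 + 471.1 + 465.0 + 465.0 + 463.6 + 463.8 + 463.3) / 10 = 4646.3000 / 10 = 464.6300
CL = X̄̄ = 464.6300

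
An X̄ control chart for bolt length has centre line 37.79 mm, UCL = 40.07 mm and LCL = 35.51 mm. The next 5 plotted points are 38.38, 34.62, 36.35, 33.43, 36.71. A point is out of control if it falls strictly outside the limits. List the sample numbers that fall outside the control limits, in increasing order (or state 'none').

Compare each point to [35.51, 40.07]: sample 2 = 34.62 < LCL; sample 4 = 33.43 < LCL.

2, 4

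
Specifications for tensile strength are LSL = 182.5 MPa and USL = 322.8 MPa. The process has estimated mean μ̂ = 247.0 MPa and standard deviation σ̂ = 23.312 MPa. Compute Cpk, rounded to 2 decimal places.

0.92

Cpu = (USL − μ̂) / (3σ̂) = (322.8 − 247.0) / (3 × 23.312) = 1.0838; Cpl = (μ̂ − LSL) / (3σ̂) = (247.0 − 182.5) / (3 × 23.312) = 0.9223; Cpk = min(Cpu, Cpl) = 0.9223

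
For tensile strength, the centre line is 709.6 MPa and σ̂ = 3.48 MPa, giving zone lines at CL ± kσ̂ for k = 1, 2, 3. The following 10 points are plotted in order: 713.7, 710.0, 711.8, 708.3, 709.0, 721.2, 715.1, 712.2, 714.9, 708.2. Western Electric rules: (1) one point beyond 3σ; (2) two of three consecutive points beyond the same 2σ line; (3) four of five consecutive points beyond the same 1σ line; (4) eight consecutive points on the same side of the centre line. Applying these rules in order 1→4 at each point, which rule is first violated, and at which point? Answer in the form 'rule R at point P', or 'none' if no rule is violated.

rule 1 at point 6

Zone of each point (C = within 1σ̂, B = 1σ̂–2σ̂, A = 2σ̂–3σ̂, * = beyond 3σ̂; sign = side of CL): 1:+B, 2:+C, 3:+C, 4:-C, 5:-C, 6:+*, 7:+B, 8:+C, 9:+B, 10:-C
Rule 1 (one point beyond the 3σ limits) is satisfied at point 6.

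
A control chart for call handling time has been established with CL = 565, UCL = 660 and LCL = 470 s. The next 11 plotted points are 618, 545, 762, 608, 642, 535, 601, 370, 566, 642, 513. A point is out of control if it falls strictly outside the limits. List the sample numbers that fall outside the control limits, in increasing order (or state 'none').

Compare each point to [470, 660]: sample 3 = 762 > UCL; sample 8 = 370 < LCL.

3, 8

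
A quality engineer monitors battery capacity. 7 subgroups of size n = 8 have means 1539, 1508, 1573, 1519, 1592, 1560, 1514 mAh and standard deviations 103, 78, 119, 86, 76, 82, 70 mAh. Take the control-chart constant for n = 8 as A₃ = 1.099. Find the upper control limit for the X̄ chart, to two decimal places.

1639.97

X̄̄ = (1539 + 1508 + 1573 + 1519 + 1592 + 1560 + 1514) / 7 = 1543.5714
s̄ = (103 + 78 + 119 + 86 + 76 + 82 + 70) / 7 = 87.7143
UCL = X̄̄ + A₃·s̄ = 1543.5714 + 1.099 × 87.7143 = 1639.9694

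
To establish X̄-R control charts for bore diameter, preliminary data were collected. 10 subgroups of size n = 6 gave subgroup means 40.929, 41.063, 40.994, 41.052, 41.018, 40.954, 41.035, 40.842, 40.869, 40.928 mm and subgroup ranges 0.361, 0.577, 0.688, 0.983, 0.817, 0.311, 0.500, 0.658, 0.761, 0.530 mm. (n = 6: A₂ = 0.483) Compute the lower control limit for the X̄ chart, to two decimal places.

X̄̄ = (40.929 + 41.063 + 40.994 + 41.052 + 41.018 + 40.954 + 41.035 + 40.842 + 40.869 + 40.928) / 10 = 409.6840 / 10 = 40.9684
R̄ = (0.361 + 0.577 + 0.688 + 0.983 + 0.817 + 0.311 + 0.500 + 0.658 + 0.761 + 0.530) / 10 = 6.1860 / 10 = 0.6186
LCL = X̄̄ − A₂·R̄ = 40.9684 − 0.483 × 0.6186 = 40.6696

40.67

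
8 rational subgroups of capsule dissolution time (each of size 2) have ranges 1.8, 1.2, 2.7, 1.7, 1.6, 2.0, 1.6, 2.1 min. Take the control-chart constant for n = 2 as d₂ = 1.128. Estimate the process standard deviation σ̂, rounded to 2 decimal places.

1.63

R̄ = (1.8 + 1.2 + 2.7 + 1.7 + 1.6 + 2.0 + 1.6 + 2.1) / 8 = 1.8375
σ̂ = R̄ / d₂ = 1.8375 / 1.128 = 1.6290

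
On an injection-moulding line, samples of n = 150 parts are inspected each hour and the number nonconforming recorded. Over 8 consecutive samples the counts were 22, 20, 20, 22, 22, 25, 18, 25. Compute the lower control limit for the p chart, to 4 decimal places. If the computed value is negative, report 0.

p̄ = Σdᵢ / (k·n) = 174 / (8 × 150) = 0.14500
LCL = p̄ − 3·√(p̄(1−p̄)/n) = 0.14500 − 3 × 0.02875 = 0.05875

0.0588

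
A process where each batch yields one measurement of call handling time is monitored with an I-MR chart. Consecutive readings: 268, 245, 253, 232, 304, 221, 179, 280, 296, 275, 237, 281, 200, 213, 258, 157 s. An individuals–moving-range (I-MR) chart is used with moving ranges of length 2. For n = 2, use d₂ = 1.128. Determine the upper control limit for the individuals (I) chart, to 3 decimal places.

X̄ = (268 + 245 + 253 + 232 + 304 + 221 + 179 + 280 + 296 + 275 + 237 + 281 + 200 + 213 + 258 + 157) / 16 = 243.6875
Moving ranges: 23, 8, 21, 72, 83, 42, 101, 16, 21, 38, 44, 81, 13, 45, 101; M̄R̄ = 709.0000 / 15 = 47.2667
UCL = X̄ + 3·M̄R̄/d₂ = 243.6875 + 3 × 47.2667 / 1.128 = 369.3967

369.397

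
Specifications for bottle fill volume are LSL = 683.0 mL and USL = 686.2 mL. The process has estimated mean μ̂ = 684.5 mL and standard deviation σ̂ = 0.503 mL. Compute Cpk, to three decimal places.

0.994

Cpu = (USL − μ̂) / (3σ̂) = (686.2 − 684.5) / (3 × 0.503) = 1.1266; Cpl = (μ̂ − LSL) / (3σ̂) = (684.5 − 683.0) / (3 × 0.503) = 0.9940; Cpk = min(Cpu, Cpl) = 0.9940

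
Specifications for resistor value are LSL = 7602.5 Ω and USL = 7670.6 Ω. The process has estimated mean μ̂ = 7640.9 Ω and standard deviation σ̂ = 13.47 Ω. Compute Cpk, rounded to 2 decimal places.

0.73

Cpu = (USL − μ̂) / (3σ̂) = (7670.6 − 7640.9) / (3 × 13.47) = 0.7350; Cpl = (μ̂ − LSL) / (3σ̂) = (7640.9 − 7602.5) / (3 × 13.47) = 0.9503; Cpk = min(Cpu, Cpl) = 0.7350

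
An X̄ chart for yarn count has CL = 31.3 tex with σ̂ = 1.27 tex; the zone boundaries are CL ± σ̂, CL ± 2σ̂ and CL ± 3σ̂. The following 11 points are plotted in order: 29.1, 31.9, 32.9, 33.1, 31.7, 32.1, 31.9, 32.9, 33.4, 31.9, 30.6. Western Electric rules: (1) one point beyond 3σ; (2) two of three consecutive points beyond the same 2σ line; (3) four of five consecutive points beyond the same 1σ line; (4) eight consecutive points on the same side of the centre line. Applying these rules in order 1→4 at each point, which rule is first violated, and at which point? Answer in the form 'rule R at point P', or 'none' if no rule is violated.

Zone of each point (C = within 1σ̂, B = 1σ̂–2σ̂, A = 2σ̂–3σ̂, * = beyond 3σ̂; sign = side of CL): 1:-B, 2:+C, 3:+B, 4:+B, 5:+C, 6:+C, 7:+C, 8:+B, 9:+B, 10:+C, 11:-C
Rule 4 (eight consecutive points on the same side of the centre line) is satisfied at point 9.

rule 4 at point 9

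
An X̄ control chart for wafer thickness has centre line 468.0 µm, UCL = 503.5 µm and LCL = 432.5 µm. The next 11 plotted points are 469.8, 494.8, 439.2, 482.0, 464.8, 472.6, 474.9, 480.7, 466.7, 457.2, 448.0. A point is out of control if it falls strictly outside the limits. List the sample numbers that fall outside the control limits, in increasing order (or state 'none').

none

All 11 points lie within [432.5, 503.5].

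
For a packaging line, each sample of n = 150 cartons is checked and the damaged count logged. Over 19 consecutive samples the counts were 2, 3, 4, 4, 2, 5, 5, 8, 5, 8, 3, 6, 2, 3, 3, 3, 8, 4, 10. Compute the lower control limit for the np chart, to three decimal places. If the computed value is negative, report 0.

p̄ = Σdᵢ / (k·n) = 88 / (19 × 150) = 0.03088
LCL = np̄ − 3·√(np̄(1−p̄)) = 4.6316 − 3 × 2.1186 = -1.7243 → 0 (negative, so LCL = 0)

0.000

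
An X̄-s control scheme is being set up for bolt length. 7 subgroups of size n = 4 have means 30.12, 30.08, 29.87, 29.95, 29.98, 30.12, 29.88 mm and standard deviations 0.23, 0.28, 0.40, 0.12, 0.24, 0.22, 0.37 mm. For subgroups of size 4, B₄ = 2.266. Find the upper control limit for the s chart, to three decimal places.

0.602

s̄ = (0.23 + 0.28 + 0.40 + 0.12 + 0.24 + 0.22 + 0.37) / 7 = 0.2657
UCL_s = B₄·s̄ = 2.266 × 0.2657 = 0.6021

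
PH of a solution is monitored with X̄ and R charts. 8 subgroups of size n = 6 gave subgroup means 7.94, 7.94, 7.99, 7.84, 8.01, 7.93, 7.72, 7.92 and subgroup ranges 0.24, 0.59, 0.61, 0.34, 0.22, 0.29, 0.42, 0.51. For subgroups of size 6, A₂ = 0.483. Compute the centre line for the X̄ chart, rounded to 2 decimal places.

X̄̄ = (7.94 + 7.94 + 7.99 + 7.84 + 8.01 + 7.93 + 7.72 + 7.92) / 8 = 63.2900 / 8 = 7.9112
CL = X̄̄ = 7.9112

7.91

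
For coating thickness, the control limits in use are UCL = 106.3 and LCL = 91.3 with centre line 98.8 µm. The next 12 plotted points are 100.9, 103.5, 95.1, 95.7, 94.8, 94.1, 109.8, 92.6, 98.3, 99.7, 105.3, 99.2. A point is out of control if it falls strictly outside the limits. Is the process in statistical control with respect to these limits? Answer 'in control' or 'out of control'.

out of control

Compare each point to [91.3, 106.3]: sample 7 = 109.8 > UCL.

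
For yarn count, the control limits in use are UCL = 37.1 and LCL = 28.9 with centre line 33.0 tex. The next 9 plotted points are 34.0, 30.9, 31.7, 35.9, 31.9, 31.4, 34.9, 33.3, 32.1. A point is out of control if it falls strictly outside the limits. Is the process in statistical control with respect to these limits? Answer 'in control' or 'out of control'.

All 9 points lie within [28.9, 37.1].

in control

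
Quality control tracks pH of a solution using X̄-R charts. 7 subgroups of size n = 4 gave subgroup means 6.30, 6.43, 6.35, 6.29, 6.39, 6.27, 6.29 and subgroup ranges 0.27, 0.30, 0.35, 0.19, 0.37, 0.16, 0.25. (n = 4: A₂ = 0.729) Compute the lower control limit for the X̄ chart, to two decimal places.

6.13

X̄̄ = (6.30 + 6.43 + 6.35 + 6.29 + 6.39 + 6.27 + 6.29) / 7 = 44.3200 / 7 = 6.3314
R̄ = (0.27 + 0.30 + 0.35 + 0.19 + 0.37 + 0.16 + 0.25) / 7 = 1.8900 / 7 = 0.2700
LCL = X̄̄ − A₂·R̄ = 6.3314 − 0.729 × 0.2700 = 6.1346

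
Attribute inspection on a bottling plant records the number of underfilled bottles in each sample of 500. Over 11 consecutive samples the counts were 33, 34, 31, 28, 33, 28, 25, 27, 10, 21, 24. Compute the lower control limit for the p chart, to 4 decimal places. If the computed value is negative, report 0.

p̄ = Σdᵢ / (k·n) = 294 / (11 × 500) = 0.05345
LCL = p̄ − 3·√(p̄(1−p̄)/n) = 0.05345 − 3 × 0.01006 = 0.02328

0.0233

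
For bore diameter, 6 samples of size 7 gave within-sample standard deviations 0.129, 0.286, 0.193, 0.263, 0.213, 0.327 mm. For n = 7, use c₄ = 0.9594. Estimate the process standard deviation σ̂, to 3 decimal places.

s̄ = (0.129 + 0.286 + 0.193 + 0.263 + 0.213 + 0.327) / 6 = 0.2352
σ̂ = s̄ / c₄ = 0.2352 / 0.9594 = 0.2451

0.245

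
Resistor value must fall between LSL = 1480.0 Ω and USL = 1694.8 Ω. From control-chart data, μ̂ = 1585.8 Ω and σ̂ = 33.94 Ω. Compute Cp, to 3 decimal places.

1.055

Cp = (USL − LSL) / (6σ̂) = (1694.8 − 1480.0) / (6 × 33.94) = 214.8000 / 203.6400 = 1.0548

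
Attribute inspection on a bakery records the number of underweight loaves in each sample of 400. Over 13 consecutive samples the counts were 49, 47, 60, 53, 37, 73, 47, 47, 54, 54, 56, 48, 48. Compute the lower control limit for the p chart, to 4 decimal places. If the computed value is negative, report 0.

p̄ = Σdᵢ / (k·n) = 673 / (13 × 400) = 0.12942
LCL = p̄ − 3·√(p̄(1−p̄)/n) = 0.12942 − 3 × 0.01678 = 0.07907

0.0791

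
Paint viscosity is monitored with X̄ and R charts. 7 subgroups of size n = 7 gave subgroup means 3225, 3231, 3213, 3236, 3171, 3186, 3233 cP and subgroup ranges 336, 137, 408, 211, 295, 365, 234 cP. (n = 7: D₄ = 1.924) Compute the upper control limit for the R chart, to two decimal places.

545.87

R̄ = (336 + 137 + 408 + 211 + 295 + 365 + 234) / 7 = 1986.0000 / 7 = 283.7143
UCL_R = D₄·R̄ = 1.924 × 283.7143 = 545.8663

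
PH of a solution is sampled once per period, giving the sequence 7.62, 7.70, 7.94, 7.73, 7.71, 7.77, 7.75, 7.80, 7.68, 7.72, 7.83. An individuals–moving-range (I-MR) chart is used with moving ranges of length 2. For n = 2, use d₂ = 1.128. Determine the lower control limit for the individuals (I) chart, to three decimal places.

X̄ = (7.62 + 7.70 + 7.94 + 7.73 + 7.71 + 7.77 + 7.75 + 7.80 + 7.68 + 7.72 + 7.83) / 11 = 7.7500
Moving ranges: 0.08, 0.24, 0.21, 0.02, 0.06, 0.02, 0.05, 0.12, 0.04, 0.11; M̄R̄ = 0.9500 / 10 = 0.0950
LCL = X̄ − 3·M̄R̄/d₂ = 7.7500 − 3 × 0.0950 / 1.128 = 7.4973

7.497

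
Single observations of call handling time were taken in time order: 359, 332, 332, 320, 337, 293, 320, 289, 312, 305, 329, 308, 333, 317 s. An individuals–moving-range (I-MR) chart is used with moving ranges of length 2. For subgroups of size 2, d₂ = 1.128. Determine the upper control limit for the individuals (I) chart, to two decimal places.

X̄ = (359 + 332 + 332 + 320 + 337 + 293 + 320 + 289 + 312 + 305 + 329 + 308 + 333 + 317) / 14 = 320.4286
Moving ranges: 27, 0, 12, 17, 44, 27, 31, 23, 7, 24, 21, 25, 16; M̄R̄ = 274.0000 / 13 = 21.0769
UCL = X̄ + 3·M̄R̄/d₂ = 320.4286 + 3 × 21.0769 / 1.128 = 376.4842

376.48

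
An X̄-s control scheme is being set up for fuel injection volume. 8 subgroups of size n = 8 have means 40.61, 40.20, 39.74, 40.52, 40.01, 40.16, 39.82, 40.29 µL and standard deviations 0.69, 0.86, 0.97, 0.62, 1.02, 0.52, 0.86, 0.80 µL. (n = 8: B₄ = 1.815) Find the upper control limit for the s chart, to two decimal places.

1.44

s̄ = (0.69 + 0.86 + 0.97 + 0.62 + 1.02 + 0.52 + 0.86 + 0.80) / 8 = 0.7925
UCL_s = B₄·s̄ = 1.815 × 0.7925 = 1.4384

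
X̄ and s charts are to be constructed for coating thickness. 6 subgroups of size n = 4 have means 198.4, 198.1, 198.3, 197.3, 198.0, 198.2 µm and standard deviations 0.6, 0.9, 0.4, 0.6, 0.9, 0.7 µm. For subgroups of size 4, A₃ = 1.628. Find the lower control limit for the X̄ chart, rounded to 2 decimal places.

196.94

X̄̄ = (198.4 + 198.1 + 198.3 + 197.3 + 198.0 + 198.2) / 6 = 198.0500
s̄ = (0.6 + 0.9 + 0.4 + 0.6 + 0.9 + 0.7) / 6 = 0.6833
LCL = X̄̄ − A₃·s̄ = 198.0500 − 1.628 × 0.6833 = 196.9375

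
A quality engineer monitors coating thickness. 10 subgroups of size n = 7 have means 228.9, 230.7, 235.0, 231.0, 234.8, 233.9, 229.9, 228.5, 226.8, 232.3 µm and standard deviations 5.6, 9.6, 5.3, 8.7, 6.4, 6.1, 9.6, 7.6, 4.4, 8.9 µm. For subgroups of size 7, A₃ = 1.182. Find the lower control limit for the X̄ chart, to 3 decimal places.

X̄̄ = (228.9 + 230.7 + 235.0 + 231.0 + 234.8 + 233.9 + 229.9 + 228.5 + 226.8 + 232.3) / 10 = 231.1800
s̄ = (5.6 + 9.6 + 5.3 + 8.7 + 6.4 + 6.1 + 9.6 + 7.6 + 4.4 + 8.9) / 10 = 7.2200
LCL = X̄̄ − A₃·s̄ = 231.1800 − 1.182 × 7.2200 = 222.6460

222.646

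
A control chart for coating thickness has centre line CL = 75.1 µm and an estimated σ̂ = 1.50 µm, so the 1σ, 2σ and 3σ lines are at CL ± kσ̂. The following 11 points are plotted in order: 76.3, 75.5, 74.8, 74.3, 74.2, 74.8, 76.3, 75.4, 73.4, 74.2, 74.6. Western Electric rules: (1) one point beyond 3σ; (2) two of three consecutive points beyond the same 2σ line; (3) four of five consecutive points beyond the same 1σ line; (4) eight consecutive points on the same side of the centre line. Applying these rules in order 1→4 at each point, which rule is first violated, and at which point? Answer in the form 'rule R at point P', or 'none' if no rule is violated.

none

Zone of each point (C = within 1σ̂, B = 1σ̂–2σ̂, A = 2σ̂–3σ̂, * = beyond 3σ̂; sign = side of CL): 1:+C, 2:+C, 3:-C, 4:-C, 5:-C, 6:-C, 7:+C, 8:+C, 9:-B, 10:-C, 11:-C
No rule fires across all 11 points.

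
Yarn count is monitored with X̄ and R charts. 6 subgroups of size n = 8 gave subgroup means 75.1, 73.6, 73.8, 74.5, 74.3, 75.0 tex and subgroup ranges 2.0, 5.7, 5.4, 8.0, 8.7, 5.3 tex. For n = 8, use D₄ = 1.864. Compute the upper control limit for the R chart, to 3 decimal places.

10.904

R̄ = (2.0 + 5.7 + 5.4 + 8.0 + 8.7 + 5.3) / 6 = 35.1000 / 6 = 5.8500
UCL_R = D₄·R̄ = 1.864 × 5.8500 = 10.9044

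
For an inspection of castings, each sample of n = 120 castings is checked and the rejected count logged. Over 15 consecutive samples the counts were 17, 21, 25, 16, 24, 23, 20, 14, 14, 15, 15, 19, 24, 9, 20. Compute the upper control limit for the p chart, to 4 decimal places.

p̄ = Σdᵢ / (k·n) = 276 / (15 × 120) = 0.15333
UCL = p̄ + 3·√(p̄(1−p̄)/n) = 0.15333 + 3 × √(0.15333×0.84667/120) = 0.15333 + 3 × 0.03289 = 0.25201

0.2520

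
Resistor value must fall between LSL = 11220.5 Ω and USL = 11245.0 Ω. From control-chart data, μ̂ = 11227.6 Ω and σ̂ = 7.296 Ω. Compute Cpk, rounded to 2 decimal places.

Cpu = (USL − μ̂) / (3σ̂) = (11245.0 − 11227.6) / (3 × 7.296) = 0.7950; Cpl = (μ̂ − LSL) / (3σ̂) = (11227.6 − 11220.5) / (3 × 7.296) = 0.3244; Cpk = min(Cpu, Cpl) = 0.3244

0.32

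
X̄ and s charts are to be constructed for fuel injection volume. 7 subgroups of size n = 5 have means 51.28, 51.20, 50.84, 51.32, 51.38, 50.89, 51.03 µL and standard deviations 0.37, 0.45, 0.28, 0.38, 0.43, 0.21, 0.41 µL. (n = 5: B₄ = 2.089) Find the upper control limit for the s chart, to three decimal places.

0.755

s̄ = (0.37 + 0.45 + 0.28 + 0.38 + 0.43 + 0.21 + 0.41) / 7 = 0.3614
UCL_s = B₄·s̄ = 2.089 × 0.3614 = 0.7550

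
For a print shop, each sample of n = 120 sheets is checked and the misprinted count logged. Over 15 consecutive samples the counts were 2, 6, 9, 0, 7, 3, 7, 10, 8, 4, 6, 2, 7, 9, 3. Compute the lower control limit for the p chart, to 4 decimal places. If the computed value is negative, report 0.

p̄ = Σdᵢ / (k·n) = 83 / (15 × 120) = 0.04611
LCL = p̄ − 3·√(p̄(1−p̄)/n) = 0.04611 − 3 × 0.01915 = -0.01132 → 0 (negative, so LCL = 0)

0.0000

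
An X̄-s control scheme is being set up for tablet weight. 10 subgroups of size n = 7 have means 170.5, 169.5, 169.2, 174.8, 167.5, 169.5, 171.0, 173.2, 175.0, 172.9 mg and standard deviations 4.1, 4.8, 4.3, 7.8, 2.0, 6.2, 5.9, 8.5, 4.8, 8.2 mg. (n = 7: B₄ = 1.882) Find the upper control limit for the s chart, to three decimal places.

s̄ = (4.1 + 4.8 + 4.3 + 7.8 + 2.0 + 6.2 + 5.9 + 8.5 + 4.8 + 8.2) / 10 = 5.6600
UCL_s = B₄·s̄ = 1.882 × 5.6600 = 10.6521

10.652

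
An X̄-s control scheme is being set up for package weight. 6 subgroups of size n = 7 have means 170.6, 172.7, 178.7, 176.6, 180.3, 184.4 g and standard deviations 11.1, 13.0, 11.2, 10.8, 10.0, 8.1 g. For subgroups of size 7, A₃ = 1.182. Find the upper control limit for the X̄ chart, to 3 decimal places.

X̄̄ = (170.6 + 172.7 + 178.7 + 176.6 + 180.3 + 184.4) / 6 = 177.2167
s̄ = (11.1 + 13.0 + 11.2 + 10.8 + 10.0 + 8.1) / 6 = 10.7000
UCL = X̄̄ + A₃·s̄ = 177.2167 + 1.182 × 10.7000 = 189.8641

189.864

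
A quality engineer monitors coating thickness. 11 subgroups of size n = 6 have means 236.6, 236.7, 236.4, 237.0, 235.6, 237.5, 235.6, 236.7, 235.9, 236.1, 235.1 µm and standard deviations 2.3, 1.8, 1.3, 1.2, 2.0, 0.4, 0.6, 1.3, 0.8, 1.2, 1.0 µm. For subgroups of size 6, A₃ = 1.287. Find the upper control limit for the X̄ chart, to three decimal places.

237.917

X̄̄ = (236.6 + 236.7 + 236.4 + 237.0 + 235.6 + 237.5 + 235.6 + 236.7 + 235.9 + 236.1 + 235.1) / 11 = 236.2909
s̄ = (2.3 + 1.8 + 1.3 + 1.2 + 2.0 + 0.4 + 0.6 + 1.3 + 0.8 + 1.2 + 1.0) / 11 = 1.2636
UCL = X̄̄ + A₃·s̄ = 236.2909 + 1.287 × 1.2636 = 237.9172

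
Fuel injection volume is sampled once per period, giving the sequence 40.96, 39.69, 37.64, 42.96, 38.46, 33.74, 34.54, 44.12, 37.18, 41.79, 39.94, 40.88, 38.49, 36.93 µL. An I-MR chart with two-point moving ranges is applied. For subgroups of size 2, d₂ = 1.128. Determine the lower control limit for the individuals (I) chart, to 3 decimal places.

29.575

X̄ = (40.96 + 39.69 + 37.64 + 42.96 + 38.46 + 33.74 + 34.54 + 44.12 + 37.18 + 41.79 + 39.94 + 40.88 + 38.49 + 36.93) / 14 = 39.0943
Moving ranges: 1.27, 2.05, 5.32, 4.50, 4.72, 0.80, 9.58, 6.94, 4.61, 1.85, 0.94, 2.39, 1.56; M̄R̄ = 46.5300 / 13 = 3.5792
LCL = X̄ − 3·M̄R̄/d₂ = 39.0943 − 3 × 3.5792 / 1.128 = 29.5751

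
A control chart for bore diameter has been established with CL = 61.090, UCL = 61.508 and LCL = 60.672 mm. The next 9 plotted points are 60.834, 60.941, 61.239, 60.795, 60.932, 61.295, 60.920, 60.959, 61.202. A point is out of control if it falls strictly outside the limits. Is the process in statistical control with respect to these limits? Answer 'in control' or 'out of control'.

in control

All 9 points lie within [60.672, 61.508].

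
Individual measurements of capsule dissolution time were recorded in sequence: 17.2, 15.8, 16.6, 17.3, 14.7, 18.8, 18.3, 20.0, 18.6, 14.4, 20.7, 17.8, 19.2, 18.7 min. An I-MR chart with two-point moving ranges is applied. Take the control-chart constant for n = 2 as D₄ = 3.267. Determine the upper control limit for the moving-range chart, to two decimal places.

7.16

Moving ranges: 1.4, 0.8, 0.7, 2.6, 4.1, 0.5, 1.7, 1.4, 4.2, 6.3, 2.9, 1.4, 0.5; M̄R̄ = 28.5000 / 13 = 2.1923
UCL_MR = D₄·M̄R̄ = 3.267 × 2.1923 = 7.1623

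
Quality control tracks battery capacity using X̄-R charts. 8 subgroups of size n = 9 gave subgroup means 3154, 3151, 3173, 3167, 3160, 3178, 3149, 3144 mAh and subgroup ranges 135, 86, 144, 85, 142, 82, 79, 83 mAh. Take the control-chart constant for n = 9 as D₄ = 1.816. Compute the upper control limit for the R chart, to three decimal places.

R̄ = (135 + 86 + 144 + 85 + 142 + 82 + 79 + 83) / 8 = 836.0000 / 8 = 104.5000
UCL_R = D₄·R̄ = 1.816 × 104.5000 = 189.7720

189.772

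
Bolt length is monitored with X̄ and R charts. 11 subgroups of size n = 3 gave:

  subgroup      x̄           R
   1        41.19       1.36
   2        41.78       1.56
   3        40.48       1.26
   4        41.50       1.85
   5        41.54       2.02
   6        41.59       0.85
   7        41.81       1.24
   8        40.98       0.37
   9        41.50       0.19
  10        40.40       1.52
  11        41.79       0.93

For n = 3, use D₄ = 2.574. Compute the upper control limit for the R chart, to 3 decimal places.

3.077

R̄ = (1.36 + 1.56 + 1.26 + 1.85 + 2.02 + 0.85 + 1.24 + 0.37 + 0.19 + 1.52 + 0.93) / 11 = 13.1500 / 11 = 1.1955
UCL_R = D₄·R̄ = 2.574 × 1.1955 = 3.0771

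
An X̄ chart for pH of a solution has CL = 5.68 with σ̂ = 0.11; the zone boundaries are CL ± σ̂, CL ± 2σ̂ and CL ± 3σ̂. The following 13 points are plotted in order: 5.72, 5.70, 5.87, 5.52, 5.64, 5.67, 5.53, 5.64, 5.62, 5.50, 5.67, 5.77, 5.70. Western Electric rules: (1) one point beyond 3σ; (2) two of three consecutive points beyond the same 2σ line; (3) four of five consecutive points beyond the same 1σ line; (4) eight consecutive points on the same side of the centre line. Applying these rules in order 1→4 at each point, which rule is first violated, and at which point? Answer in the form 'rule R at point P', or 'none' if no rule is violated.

Zone of each point (C = within 1σ̂, B = 1σ̂–2σ̂, A = 2σ̂–3σ̂, * = beyond 3σ̂; sign = side of CL): 1:+C, 2:+C, 3:+B, 4:-B, 5:-C, 6:-C, 7:-B, 8:-C, 9:-C, 10:-B, 11:-C, 12:+C, 13:+C
Rule 4 (eight consecutive points on the same side of the centre line) is satisfied at point 11.

rule 4 at point 11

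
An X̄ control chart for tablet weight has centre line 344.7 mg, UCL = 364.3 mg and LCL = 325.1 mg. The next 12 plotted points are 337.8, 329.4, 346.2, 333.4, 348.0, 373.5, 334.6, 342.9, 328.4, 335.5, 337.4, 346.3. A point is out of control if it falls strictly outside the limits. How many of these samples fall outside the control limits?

1

Compare each point to [325.1, 364.3]: sample 6 = 373.5 > UCL.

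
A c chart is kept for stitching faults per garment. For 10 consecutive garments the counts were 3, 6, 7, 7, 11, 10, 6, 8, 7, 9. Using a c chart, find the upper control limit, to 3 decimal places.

c̄ = (3 + 6 + 7 + 7 + 11 + 10 + 6 + 8 + 7 + 9) / 10 = 74 / 10 = 7.4000
UCL = c̄ + 3√c̄ = 7.4000 + 3 × √7.4000 = 7.4000 + 3 × 2.7203 = 15.5609

15.561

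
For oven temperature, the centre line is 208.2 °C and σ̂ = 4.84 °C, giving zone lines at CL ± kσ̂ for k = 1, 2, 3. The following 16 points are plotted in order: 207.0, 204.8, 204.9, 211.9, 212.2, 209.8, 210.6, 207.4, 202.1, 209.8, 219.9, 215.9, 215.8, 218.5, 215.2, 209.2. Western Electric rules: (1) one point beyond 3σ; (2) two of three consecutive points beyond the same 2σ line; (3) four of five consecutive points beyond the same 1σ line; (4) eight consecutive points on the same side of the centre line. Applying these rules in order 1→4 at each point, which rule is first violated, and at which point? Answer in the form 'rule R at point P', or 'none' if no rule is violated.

Zone of each point (C = within 1σ̂, B = 1σ̂–2σ̂, A = 2σ̂–3σ̂, * = beyond 3σ̂; sign = side of CL): 1:-C, 2:-C, 3:-C, 4:+C, 5:+C, 6:+C, 7:+C, 8:-C, 9:-B, 10:+C, 11:+A, 12:+B, 13:+B, 14:+A, 15:+B, 16:+C
Rule 3 (four of five consecutive points beyond the same 1σ limit) is satisfied at point 14.

rule 3 at point 14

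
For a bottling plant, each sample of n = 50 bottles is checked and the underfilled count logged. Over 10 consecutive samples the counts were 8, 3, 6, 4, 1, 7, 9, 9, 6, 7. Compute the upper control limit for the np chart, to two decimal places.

p̄ = Σdᵢ / (k·n) = 60 / (10 × 50) = 0.12000
UCL = np̄ + 3·√(np̄(1−p̄)) = 6.0000 + 3 × √(6.0000×0.88000) = 6.0000 + 3 × 2.2978 = 12.8935

12.89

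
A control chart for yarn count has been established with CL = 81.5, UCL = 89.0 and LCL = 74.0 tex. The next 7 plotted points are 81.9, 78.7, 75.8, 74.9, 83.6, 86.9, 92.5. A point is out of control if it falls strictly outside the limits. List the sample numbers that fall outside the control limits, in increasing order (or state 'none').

7

Compare each point to [74.0, 89.0]: sample 7 = 92.5 > UCL.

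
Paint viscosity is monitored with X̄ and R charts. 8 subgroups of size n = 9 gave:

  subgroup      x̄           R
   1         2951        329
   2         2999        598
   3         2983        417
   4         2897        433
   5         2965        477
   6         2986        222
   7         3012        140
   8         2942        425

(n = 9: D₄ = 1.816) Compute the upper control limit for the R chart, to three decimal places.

690.307

R̄ = (329 + 598 + 417 + 433 + 477 + 222 + 140 + 425) / 8 = 3041.0000 / 8 = 380.1250
UCL_R = D₄·R̄ = 1.816 × 380.1250 = 690.3070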